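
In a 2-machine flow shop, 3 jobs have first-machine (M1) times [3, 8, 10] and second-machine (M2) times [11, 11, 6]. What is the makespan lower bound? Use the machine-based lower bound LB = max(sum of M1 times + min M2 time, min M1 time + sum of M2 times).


LB1 = sum(M1 times) + min(M2 times) = 21 + 6 = 27
LB2 = min(M1 times) + sum(M2 times) = 3 + 28 = 31
Lower bound = max(LB1, LB2) = max(27, 31) = 31

31


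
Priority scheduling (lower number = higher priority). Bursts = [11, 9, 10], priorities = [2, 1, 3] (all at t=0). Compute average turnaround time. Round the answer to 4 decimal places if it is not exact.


Sort by priority (ascending = highest first):
Order: [(1, 9), (2, 11), (3, 10)]
Completion times:
  Priority 1, burst=9, C=9
  Priority 2, burst=11, C=20
  Priority 3, burst=10, C=30
Average turnaround = 59/3 = 19.6667

19.6667


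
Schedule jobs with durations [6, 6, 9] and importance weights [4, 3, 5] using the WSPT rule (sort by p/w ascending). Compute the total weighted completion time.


Compute p/w ratios and sort ascending (WSPT): [(6, 4), (9, 5), (6, 3)]
Compute weighted completion times:
  Job (p=6,w=4): C=6, w*C=4*6=24
  Job (p=9,w=5): C=15, w*C=5*15=75
  Job (p=6,w=3): C=21, w*C=3*21=63
Total weighted completion time = 162

162


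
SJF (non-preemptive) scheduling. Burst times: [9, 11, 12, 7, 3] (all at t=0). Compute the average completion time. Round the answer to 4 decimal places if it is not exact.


SJF order (ascending): [3, 7, 9, 11, 12]
Completion times:
  Job 1: burst=3, C=3
  Job 2: burst=7, C=10
  Job 3: burst=9, C=19
  Job 4: burst=11, C=30
  Job 5: burst=12, C=42
Average completion = 104/5 = 20.8

20.8


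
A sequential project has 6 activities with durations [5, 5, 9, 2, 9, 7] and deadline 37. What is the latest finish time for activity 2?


LF(activity 2) = deadline - sum of successor durations
Successors: activities 3 through 6 with durations [9, 2, 9, 7]
Sum of successor durations = 27
LF = 37 - 27 = 10

10


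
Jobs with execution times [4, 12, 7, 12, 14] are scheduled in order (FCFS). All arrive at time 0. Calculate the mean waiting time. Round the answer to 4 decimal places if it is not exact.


FCFS order (as given): [4, 12, 7, 12, 14]
Waiting times:
  Job 1: wait = 0
  Job 2: wait = 4
  Job 3: wait = 16
  Job 4: wait = 23
  Job 5: wait = 35
Sum of waiting times = 78
Average waiting time = 78/5 = 15.6

15.6


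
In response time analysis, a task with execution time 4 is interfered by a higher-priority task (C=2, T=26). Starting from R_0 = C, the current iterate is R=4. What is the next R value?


R_next = C + ceil(R_prev / T_hp) * C_hp
ceil(4 / 26) = ceil(0.1538) = 1
Interference = 1 * 2 = 2
R_next = 4 + 2 = 6

6


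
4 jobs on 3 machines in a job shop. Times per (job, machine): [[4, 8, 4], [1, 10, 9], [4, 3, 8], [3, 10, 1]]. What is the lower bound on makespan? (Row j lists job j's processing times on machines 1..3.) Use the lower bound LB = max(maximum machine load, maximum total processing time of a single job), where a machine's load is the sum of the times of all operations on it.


Machine loads:
  Machine 1: 4 + 1 + 4 + 3 = 12
  Machine 2: 8 + 10 + 3 + 10 = 31
  Machine 3: 4 + 9 + 8 + 1 = 22
Max machine load = 31
Job totals:
  Job 1: 16
  Job 2: 20
  Job 3: 15
  Job 4: 14
Max job total = 20
Lower bound = max(31, 20) = 31

31


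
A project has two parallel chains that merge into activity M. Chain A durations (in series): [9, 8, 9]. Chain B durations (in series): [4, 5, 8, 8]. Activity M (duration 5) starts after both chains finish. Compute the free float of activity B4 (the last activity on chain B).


ES(B4) = sum of predecessors on chain B = 17
EF(B4) = ES + duration = 17 + 8 = 25
Successor of B4 is M. ES(M) = max(sum(A), sum(B)) = max(26, 25) = 26
Free float = ES(successor) - EF(current) = 26 - 25 = 1

1


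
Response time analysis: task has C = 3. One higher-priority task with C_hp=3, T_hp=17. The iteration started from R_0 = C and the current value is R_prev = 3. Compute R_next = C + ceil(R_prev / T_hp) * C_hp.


R_next = C + ceil(R_prev / T_hp) * C_hp
ceil(3 / 17) = ceil(0.1765) = 1
Interference = 1 * 3 = 3
R_next = 3 + 3 = 6

6


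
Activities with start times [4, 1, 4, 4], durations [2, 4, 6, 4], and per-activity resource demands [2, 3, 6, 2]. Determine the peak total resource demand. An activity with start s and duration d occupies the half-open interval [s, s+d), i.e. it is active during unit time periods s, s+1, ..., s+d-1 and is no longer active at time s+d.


Each activity i is active on [start_i, start_i + duration_i).
Compute total resource usage per time slot:
  t=0: active resources = [], total = 0
  t=1: active resources = [3], total = 3
  t=2: active resources = [3], total = 3
  t=3: active resources = [3], total = 3
  t=4: active resources = [2, 3, 6, 2], total = 13
  t=5: active resources = [2, 6, 2], total = 10
  t=6: active resources = [6, 2], total = 8
  t=7: active resources = [6, 2], total = 8
  t=8: active resources = [6], total = 6
  t=9: active resources = [6], total = 6
Peak resource demand = 13

13


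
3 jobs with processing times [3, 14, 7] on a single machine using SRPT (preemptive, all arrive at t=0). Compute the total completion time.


Since all jobs arrive at t=0, SRPT equals SPT ordering.
SPT order: [3, 7, 14]
Completion times:
  Job 1: p=3, C=3
  Job 2: p=7, C=10
  Job 3: p=14, C=24
Total completion time = 3 + 10 + 24 = 37

37


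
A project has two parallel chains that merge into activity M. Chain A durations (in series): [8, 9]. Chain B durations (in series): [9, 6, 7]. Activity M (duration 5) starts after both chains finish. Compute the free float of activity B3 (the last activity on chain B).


ES(B3) = sum of predecessors on chain B = 15
EF(B3) = ES + duration = 15 + 7 = 22
Successor of B3 is M. ES(M) = max(sum(A), sum(B)) = max(17, 22) = 22
Free float = ES(successor) - EF(current) = 22 - 22 = 0

0


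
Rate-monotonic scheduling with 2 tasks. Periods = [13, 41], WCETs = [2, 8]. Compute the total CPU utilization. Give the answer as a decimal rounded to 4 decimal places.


Compute individual utilizations (exact fractions):
  Task 1: C/T = 2/13 (approx. 0.1538)
  Task 2: C/T = 8/41 (approx. 0.1951)
Total utilization U = 2/13 + 8/41 = 186/533
Rounded to 4 decimal places: U = 0.3490
RM (Liu & Layland) bound for 2 tasks = 0.828427; compare with U = 186/533 (approx. 0.348968)
U <= bound, so schedulable by RM sufficient condition.

0.3490


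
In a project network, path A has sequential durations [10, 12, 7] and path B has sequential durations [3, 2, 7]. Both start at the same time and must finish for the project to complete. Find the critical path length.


Path A total = 10 + 12 + 7 = 29
Path B total = 3 + 2 + 7 = 12
Critical path = longest path = max(29, 12) = 29

29


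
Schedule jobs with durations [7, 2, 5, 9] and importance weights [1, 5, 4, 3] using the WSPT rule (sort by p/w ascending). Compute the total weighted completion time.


Compute p/w ratios and sort ascending (WSPT): [(2, 5), (5, 4), (9, 3), (7, 1)]
Compute weighted completion times:
  Job (p=2,w=5): C=2, w*C=5*2=10
  Job (p=5,w=4): C=7, w*C=4*7=28
  Job (p=9,w=3): C=16, w*C=3*16=48
  Job (p=7,w=1): C=23, w*C=1*23=23
Total weighted completion time = 109

109


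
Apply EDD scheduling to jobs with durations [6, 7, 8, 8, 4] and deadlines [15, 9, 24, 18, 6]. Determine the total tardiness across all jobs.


Sort by due date (EDD order): [(4, 6), (7, 9), (6, 15), (8, 18), (8, 24)]
Compute completion times and tardiness:
  Job 1: p=4, d=6, C=4, tardiness=max(0,4-6)=0
  Job 2: p=7, d=9, C=11, tardiness=max(0,11-9)=2
  Job 3: p=6, d=15, C=17, tardiness=max(0,17-15)=2
  Job 4: p=8, d=18, C=25, tardiness=max(0,25-18)=7
  Job 5: p=8, d=24, C=33, tardiness=max(0,33-24)=9
Total tardiness = 20

20


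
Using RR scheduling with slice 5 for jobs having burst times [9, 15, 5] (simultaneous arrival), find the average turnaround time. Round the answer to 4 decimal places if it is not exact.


Time quantum = 5
Execution trace:
  J1 runs 5 units, time = 5
  J2 runs 5 units, time = 10
  J3 runs 5 units, time = 15
  J1 runs 4 units, time = 19
  J2 runs 5 units, time = 24
  J2 runs 5 units, time = 29
Finish times: [19, 29, 15]
Average turnaround = 63/3 = 21.0

21.0


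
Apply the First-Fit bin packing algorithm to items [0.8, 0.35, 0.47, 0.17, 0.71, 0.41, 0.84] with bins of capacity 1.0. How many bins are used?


Place items sequentially using First-Fit:
  Item 0.8 -> new Bin 1
  Item 0.35 -> new Bin 2
  Item 0.47 -> Bin 2 (now 0.82)
  Item 0.17 -> Bin 1 (now 0.97)
  Item 0.71 -> new Bin 3
  Item 0.41 -> new Bin 4
  Item 0.84 -> new Bin 5
Total bins used = 5

5


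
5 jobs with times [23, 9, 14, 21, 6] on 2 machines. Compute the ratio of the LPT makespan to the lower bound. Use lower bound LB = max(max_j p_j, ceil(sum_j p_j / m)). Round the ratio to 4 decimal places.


LPT order: [23, 21, 14, 9, 6]
Machine loads after assignment: [38, 35]
LPT makespan = 38
Lower bound = max(max_job, ceil(total/2)) = max(23, 37) = 37
Ratio = 38 / 37 = 1.027

1.027


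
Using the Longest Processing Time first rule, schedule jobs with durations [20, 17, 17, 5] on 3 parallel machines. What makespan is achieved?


Sort jobs in decreasing order (LPT): [20, 17, 17, 5]
Assign each job to the least loaded machine:
  Machine 1: jobs [20], load = 20
  Machine 2: jobs [17, 5], load = 22
  Machine 3: jobs [17], load = 17
Makespan = max load = 22

22


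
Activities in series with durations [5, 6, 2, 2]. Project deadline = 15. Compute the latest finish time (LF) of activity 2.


LF(activity 2) = deadline - sum of successor durations
Successors: activities 3 through 4 with durations [2, 2]
Sum of successor durations = 4
LF = 15 - 4 = 11

11


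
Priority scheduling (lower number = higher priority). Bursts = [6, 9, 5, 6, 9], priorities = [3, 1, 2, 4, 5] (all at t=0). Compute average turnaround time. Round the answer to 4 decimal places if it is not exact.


Sort by priority (ascending = highest first):
Order: [(1, 9), (2, 5), (3, 6), (4, 6), (5, 9)]
Completion times:
  Priority 1, burst=9, C=9
  Priority 2, burst=5, C=14
  Priority 3, burst=6, C=20
  Priority 4, burst=6, C=26
  Priority 5, burst=9, C=35
Average turnaround = 104/5 = 20.8

20.8


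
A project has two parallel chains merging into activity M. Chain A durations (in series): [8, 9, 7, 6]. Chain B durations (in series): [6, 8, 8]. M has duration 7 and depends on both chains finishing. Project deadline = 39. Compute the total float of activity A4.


Forward pass: ES(A4) = sum of predecessors on chain A = 24
EF = ES + duration = 24 + 6 = 30
Backward pass: LF(M) = deadline = 39; LS(M) = 39 - 7 = 32
LF(A4) = LS(M) - sum(successors on chain A) = 32 - 0 = 32
LS = LF - duration = 32 - 6 = 26
Total float = LS - ES = 26 - 24 = 2

2


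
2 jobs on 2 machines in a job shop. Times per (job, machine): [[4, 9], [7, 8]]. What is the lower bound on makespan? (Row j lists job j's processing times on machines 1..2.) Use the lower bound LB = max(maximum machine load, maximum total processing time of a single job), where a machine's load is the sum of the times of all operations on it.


Machine loads:
  Machine 1: 4 + 7 = 11
  Machine 2: 9 + 8 = 17
Max machine load = 17
Job totals:
  Job 1: 13
  Job 2: 15
Max job total = 15
Lower bound = max(17, 15) = 17

17


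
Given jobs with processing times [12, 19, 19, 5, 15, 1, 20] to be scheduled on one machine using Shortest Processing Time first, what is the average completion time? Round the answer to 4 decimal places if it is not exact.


Sort jobs by processing time (SPT order): [1, 5, 12, 15, 19, 19, 20]
Compute completion times sequentially:
  Job 1: processing = 1, completes at 1
  Job 2: processing = 5, completes at 6
  Job 3: processing = 12, completes at 18
  Job 4: processing = 15, completes at 33
  Job 5: processing = 19, completes at 52
  Job 6: processing = 19, completes at 71
  Job 7: processing = 20, completes at 91
Sum of completion times = 272
Average completion time = 272/7 = 38.8571

38.8571


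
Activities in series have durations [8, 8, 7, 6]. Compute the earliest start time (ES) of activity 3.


Activity 3 starts after activities 1 through 2 complete.
Predecessor durations: [8, 8]
ES = 8 + 8 = 16

16


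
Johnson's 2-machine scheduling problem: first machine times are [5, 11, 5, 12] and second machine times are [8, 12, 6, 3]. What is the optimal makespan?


Apply Johnson's rule:
  Group 1 (a <= b): [(1, 5, 8), (3, 5, 6), (2, 11, 12)]
  Group 2 (a > b): [(4, 12, 3)]
Optimal job order: [1, 3, 2, 4]
Schedule:
  Job 1: M1 done at 5, M2 done at 13
  Job 3: M1 done at 10, M2 done at 19
  Job 2: M1 done at 21, M2 done at 33
  Job 4: M1 done at 33, M2 done at 36
Makespan = 36

36


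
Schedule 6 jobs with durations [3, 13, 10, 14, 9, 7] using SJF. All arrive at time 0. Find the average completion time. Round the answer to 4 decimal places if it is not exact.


SJF order (ascending): [3, 7, 9, 10, 13, 14]
Completion times:
  Job 1: burst=3, C=3
  Job 2: burst=7, C=10
  Job 3: burst=9, C=19
  Job 4: burst=10, C=29
  Job 5: burst=13, C=42
  Job 6: burst=14, C=56
Average completion = 159/6 = 26.5

26.5


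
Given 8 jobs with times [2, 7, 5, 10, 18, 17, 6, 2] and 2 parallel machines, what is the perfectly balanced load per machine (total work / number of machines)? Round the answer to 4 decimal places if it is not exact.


Total processing time = 2 + 7 + 5 + 10 + 18 + 17 + 6 + 2 = 67
Number of machines = 2
Ideal balanced load = 67 / 2 = 33.5

33.5


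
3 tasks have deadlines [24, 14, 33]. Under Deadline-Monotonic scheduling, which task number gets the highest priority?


Sort tasks by relative deadline (ascending):
  Task 2: deadline = 14
  Task 1: deadline = 24
  Task 3: deadline = 33
Priority order (highest first): [2, 1, 3]
Highest priority task = 2

2


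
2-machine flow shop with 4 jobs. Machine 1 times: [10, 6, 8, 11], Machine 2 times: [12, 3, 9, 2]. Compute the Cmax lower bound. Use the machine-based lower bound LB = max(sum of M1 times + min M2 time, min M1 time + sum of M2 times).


LB1 = sum(M1 times) + min(M2 times) = 35 + 2 = 37
LB2 = min(M1 times) + sum(M2 times) = 6 + 26 = 32
Lower bound = max(LB1, LB2) = max(37, 32) = 37

37


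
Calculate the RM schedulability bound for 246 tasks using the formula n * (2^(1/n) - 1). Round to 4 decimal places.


Compute 2^(1/246) = 1.0028216448
Subtract 1: 1.0028216448 - 1 = 0.0028216448
Multiply by n: 246 * 0.0028216448 = 0.6941246208
Round to 4 dp: 0.6941

0.6941


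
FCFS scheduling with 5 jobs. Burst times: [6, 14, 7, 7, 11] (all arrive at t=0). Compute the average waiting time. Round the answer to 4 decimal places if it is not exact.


FCFS order (as given): [6, 14, 7, 7, 11]
Waiting times:
  Job 1: wait = 0
  Job 2: wait = 6
  Job 3: wait = 20
  Job 4: wait = 27
  Job 5: wait = 34
Sum of waiting times = 87
Average waiting time = 87/5 = 17.4

17.4


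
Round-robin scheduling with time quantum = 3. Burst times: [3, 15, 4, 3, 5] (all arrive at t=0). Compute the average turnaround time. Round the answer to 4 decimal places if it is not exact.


Time quantum = 3
Execution trace:
  J1 runs 3 units, time = 3
  J2 runs 3 units, time = 6
  J3 runs 3 units, time = 9
  J4 runs 3 units, time = 12
  J5 runs 3 units, time = 15
  J2 runs 3 units, time = 18
  J3 runs 1 units, time = 19
  J5 runs 2 units, time = 21
  J2 runs 3 units, time = 24
  J2 runs 3 units, time = 27
  J2 runs 3 units, time = 30
Finish times: [3, 30, 19, 12, 21]
Average turnaround = 85/5 = 17.0

17.0


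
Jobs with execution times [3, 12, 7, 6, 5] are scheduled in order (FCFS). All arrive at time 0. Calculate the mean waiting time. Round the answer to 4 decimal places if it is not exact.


FCFS order (as given): [3, 12, 7, 6, 5]
Waiting times:
  Job 1: wait = 0
  Job 2: wait = 3
  Job 3: wait = 15
  Job 4: wait = 22
  Job 5: wait = 28
Sum of waiting times = 68
Average waiting time = 68/5 = 13.6

13.6


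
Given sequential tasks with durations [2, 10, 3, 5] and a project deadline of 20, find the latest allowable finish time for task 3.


LF(activity 3) = deadline - sum of successor durations
Successors: activities 4 through 4 with durations [5]
Sum of successor durations = 5
LF = 20 - 5 = 15

15


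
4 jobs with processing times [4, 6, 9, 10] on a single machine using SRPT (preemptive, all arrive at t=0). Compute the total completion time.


Since all jobs arrive at t=0, SRPT equals SPT ordering.
SPT order: [4, 6, 9, 10]
Completion times:
  Job 1: p=4, C=4
  Job 2: p=6, C=10
  Job 3: p=9, C=19
  Job 4: p=10, C=29
Total completion time = 4 + 10 + 19 + 29 = 62

62


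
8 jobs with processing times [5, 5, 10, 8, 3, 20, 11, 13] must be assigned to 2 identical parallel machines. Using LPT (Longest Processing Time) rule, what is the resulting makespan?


Sort jobs in decreasing order (LPT): [20, 13, 11, 10, 8, 5, 5, 3]
Assign each job to the least loaded machine:
  Machine 1: jobs [20, 10, 5, 3], load = 38
  Machine 2: jobs [13, 11, 8, 5], load = 37
Makespan = max load = 38

38


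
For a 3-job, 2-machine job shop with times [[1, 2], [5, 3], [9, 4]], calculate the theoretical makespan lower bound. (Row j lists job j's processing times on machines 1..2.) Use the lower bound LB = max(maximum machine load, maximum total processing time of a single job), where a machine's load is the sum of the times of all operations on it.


Machine loads:
  Machine 1: 1 + 5 + 9 = 15
  Machine 2: 2 + 3 + 4 = 9
Max machine load = 15
Job totals:
  Job 1: 3
  Job 2: 8
  Job 3: 13
Max job total = 13
Lower bound = max(15, 13) = 15

15


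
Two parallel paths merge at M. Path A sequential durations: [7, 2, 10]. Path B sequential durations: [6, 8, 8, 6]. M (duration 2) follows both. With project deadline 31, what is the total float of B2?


Forward pass: ES(B2) = sum of predecessors on chain B = 6
EF = ES + duration = 6 + 8 = 14
Backward pass: LF(M) = deadline = 31; LS(M) = 31 - 2 = 29
LF(B2) = LS(M) - sum(successors on chain B) = 29 - 14 = 15
LS = LF - duration = 15 - 8 = 7
Total float = LS - ES = 7 - 6 = 1

1


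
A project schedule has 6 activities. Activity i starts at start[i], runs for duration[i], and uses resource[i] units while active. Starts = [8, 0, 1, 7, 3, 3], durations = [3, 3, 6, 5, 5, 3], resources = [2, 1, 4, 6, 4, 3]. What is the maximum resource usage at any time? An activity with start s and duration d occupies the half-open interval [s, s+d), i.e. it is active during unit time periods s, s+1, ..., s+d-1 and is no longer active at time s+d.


Each activity i is active on [start_i, start_i + duration_i).
Compute total resource usage per time slot:
  t=0: active resources = [1], total = 1
  t=1: active resources = [1, 4], total = 5
  t=2: active resources = [1, 4], total = 5
  t=3: active resources = [4, 4, 3], total = 11
  t=4: active resources = [4, 4, 3], total = 11
  t=5: active resources = [4, 4, 3], total = 11
  t=6: active resources = [4, 4], total = 8
  t=7: active resources = [6, 4], total = 10
  t=8: active resources = [2, 6], total = 8
  t=9: active resources = [2, 6], total = 8
  t=10: active resources = [2, 6], total = 8
  t=11: active resources = [6], total = 6
Peak resource demand = 11

11


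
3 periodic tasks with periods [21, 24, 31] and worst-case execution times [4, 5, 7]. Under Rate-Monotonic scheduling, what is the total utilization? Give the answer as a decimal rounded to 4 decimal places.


Compute individual utilizations (exact fractions):
  Task 1: C/T = 4/21 (approx. 0.1905)
  Task 2: C/T = 5/24 (approx. 0.2083)
  Task 3: C/T = 7/31 (approx. 0.2258)
Total utilization U = 4/21 + 5/24 + 7/31 = 3253/5208
Rounded to 4 decimal places: U = 0.6246
RM (Liu & Layland) bound for 3 tasks = 0.779763; compare with U = 3253/5208 (approx. 0.624616)
U <= bound, so schedulable by RM sufficient condition.

0.6246


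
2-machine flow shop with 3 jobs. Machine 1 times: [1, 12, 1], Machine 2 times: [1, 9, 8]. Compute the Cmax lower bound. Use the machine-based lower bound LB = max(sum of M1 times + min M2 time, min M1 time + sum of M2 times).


LB1 = sum(M1 times) + min(M2 times) = 14 + 1 = 15
LB2 = min(M1 times) + sum(M2 times) = 1 + 18 = 19
Lower bound = max(LB1, LB2) = max(15, 19) = 19

19


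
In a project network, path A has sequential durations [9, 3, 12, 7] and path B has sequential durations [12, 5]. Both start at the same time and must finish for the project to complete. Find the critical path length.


Path A total = 9 + 3 + 12 + 7 = 31
Path B total = 12 + 5 = 17
Critical path = longest path = max(31, 17) = 31

31


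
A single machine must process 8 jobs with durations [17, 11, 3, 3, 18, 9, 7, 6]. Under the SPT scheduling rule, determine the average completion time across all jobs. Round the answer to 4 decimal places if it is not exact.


Sort jobs by processing time (SPT order): [3, 3, 6, 7, 9, 11, 17, 18]
Compute completion times sequentially:
  Job 1: processing = 3, completes at 3
  Job 2: processing = 3, completes at 6
  Job 3: processing = 6, completes at 12
  Job 4: processing = 7, completes at 19
  Job 5: processing = 9, completes at 28
  Job 6: processing = 11, completes at 39
  Job 7: processing = 17, completes at 56
  Job 8: processing = 18, completes at 74
Sum of completion times = 237
Average completion time = 237/8 = 29.625

29.625


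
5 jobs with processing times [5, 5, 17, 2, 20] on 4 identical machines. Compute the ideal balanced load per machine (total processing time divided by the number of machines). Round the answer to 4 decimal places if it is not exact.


Total processing time = 5 + 5 + 17 + 2 + 20 = 49
Number of machines = 4
Ideal balanced load = 49 / 4 = 12.25

12.25


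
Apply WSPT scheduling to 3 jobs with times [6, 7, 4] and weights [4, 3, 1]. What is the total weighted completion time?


Compute p/w ratios and sort ascending (WSPT): [(6, 4), (7, 3), (4, 1)]
Compute weighted completion times:
  Job (p=6,w=4): C=6, w*C=4*6=24
  Job (p=7,w=3): C=13, w*C=3*13=39
  Job (p=4,w=1): C=17, w*C=1*17=17
Total weighted completion time = 80

80


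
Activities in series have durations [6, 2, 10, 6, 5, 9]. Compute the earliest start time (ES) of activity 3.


Activity 3 starts after activities 1 through 2 complete.
Predecessor durations: [6, 2]
ES = 6 + 2 = 8

8


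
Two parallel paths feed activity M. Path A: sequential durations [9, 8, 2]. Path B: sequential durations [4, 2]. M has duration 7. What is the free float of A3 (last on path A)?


ES(A3) = sum of predecessors on chain A = 17
EF(A3) = ES + duration = 17 + 2 = 19
Successor of A3 is M. ES(M) = max(sum(A), sum(B)) = max(19, 6) = 19
Free float = ES(successor) - EF(current) = 19 - 19 = 0

0


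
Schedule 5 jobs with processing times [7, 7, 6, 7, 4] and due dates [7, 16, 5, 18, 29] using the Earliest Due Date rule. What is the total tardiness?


Sort by due date (EDD order): [(6, 5), (7, 7), (7, 16), (7, 18), (4, 29)]
Compute completion times and tardiness:
  Job 1: p=6, d=5, C=6, tardiness=max(0,6-5)=1
  Job 2: p=7, d=7, C=13, tardiness=max(0,13-7)=6
  Job 3: p=7, d=16, C=20, tardiness=max(0,20-16)=4
  Job 4: p=7, d=18, C=27, tardiness=max(0,27-18)=9
  Job 5: p=4, d=29, C=31, tardiness=max(0,31-29)=2
Total tardiness = 22

22


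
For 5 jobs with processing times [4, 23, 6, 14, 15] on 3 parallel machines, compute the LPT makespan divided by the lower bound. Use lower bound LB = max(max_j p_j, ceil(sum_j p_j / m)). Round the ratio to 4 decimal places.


LPT order: [23, 15, 14, 6, 4]
Machine loads after assignment: [23, 19, 20]
LPT makespan = 23
Lower bound = max(max_job, ceil(total/3)) = max(23, 21) = 23
Ratio = 23 / 23 = 1.0

1.0


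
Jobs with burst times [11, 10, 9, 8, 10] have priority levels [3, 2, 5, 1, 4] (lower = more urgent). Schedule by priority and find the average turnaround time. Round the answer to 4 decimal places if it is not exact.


Sort by priority (ascending = highest first):
Order: [(1, 8), (2, 10), (3, 11), (4, 10), (5, 9)]
Completion times:
  Priority 1, burst=8, C=8
  Priority 2, burst=10, C=18
  Priority 3, burst=11, C=29
  Priority 4, burst=10, C=39
  Priority 5, burst=9, C=48
Average turnaround = 142/5 = 28.4

28.4


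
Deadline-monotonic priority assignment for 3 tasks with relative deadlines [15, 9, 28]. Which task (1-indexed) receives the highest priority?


Sort tasks by relative deadline (ascending):
  Task 2: deadline = 9
  Task 1: deadline = 15
  Task 3: deadline = 28
Priority order (highest first): [2, 1, 3]
Highest priority task = 2

2


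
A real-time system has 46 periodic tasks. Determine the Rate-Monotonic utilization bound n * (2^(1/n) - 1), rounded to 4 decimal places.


Compute 2^(1/46) = 1.0151825180
Subtract 1: 1.0151825180 - 1 = 0.0151825180
Multiply by n: 46 * 0.0151825180 = 0.6983958280
Round to 4 dp: 0.6984

0.6984


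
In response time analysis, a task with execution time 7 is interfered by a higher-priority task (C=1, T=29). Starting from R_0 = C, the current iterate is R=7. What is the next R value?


R_next = C + ceil(R_prev / T_hp) * C_hp
ceil(7 / 29) = ceil(0.2414) = 1
Interference = 1 * 1 = 1
R_next = 7 + 1 = 8

8


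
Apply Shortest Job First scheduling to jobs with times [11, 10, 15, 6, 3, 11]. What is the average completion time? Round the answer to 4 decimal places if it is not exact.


SJF order (ascending): [3, 6, 10, 11, 11, 15]
Completion times:
  Job 1: burst=3, C=3
  Job 2: burst=6, C=9
  Job 3: burst=10, C=19
  Job 4: burst=11, C=30
  Job 5: burst=11, C=41
  Job 6: burst=15, C=56
Average completion = 158/6 = 26.3333

26.3333


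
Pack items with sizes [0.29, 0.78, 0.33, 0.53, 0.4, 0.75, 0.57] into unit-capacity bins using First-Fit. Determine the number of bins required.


Place items sequentially using First-Fit:
  Item 0.29 -> new Bin 1
  Item 0.78 -> new Bin 2
  Item 0.33 -> Bin 1 (now 0.62)
  Item 0.53 -> new Bin 3
  Item 0.4 -> Bin 3 (now 0.93)
  Item 0.75 -> new Bin 4
  Item 0.57 -> new Bin 5
Total bins used = 5

5


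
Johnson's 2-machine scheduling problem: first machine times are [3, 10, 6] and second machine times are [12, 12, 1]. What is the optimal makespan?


Apply Johnson's rule:
  Group 1 (a <= b): [(1, 3, 12), (2, 10, 12)]
  Group 2 (a > b): [(3, 6, 1)]
Optimal job order: [1, 2, 3]
Schedule:
  Job 1: M1 done at 3, M2 done at 15
  Job 2: M1 done at 13, M2 done at 27
  Job 3: M1 done at 19, M2 done at 28
Makespan = 28

28


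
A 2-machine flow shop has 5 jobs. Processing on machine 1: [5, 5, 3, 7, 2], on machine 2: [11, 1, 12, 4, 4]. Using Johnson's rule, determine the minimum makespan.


Apply Johnson's rule:
  Group 1 (a <= b): [(5, 2, 4), (3, 3, 12), (1, 5, 11)]
  Group 2 (a > b): [(4, 7, 4), (2, 5, 1)]
Optimal job order: [5, 3, 1, 4, 2]
Schedule:
  Job 5: M1 done at 2, M2 done at 6
  Job 3: M1 done at 5, M2 done at 18
  Job 1: M1 done at 10, M2 done at 29
  Job 4: M1 done at 17, M2 done at 33
  Job 2: M1 done at 22, M2 done at 34
Makespan = 34

34


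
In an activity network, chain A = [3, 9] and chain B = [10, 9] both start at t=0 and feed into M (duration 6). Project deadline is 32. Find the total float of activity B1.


Forward pass: ES(B1) = sum of predecessors on chain B = 0
EF = ES + duration = 0 + 10 = 10
Backward pass: LF(M) = deadline = 32; LS(M) = 32 - 6 = 26
LF(B1) = LS(M) - sum(successors on chain B) = 26 - 9 = 17
LS = LF - duration = 17 - 10 = 7
Total float = LS - ES = 7 - 0 = 7

7


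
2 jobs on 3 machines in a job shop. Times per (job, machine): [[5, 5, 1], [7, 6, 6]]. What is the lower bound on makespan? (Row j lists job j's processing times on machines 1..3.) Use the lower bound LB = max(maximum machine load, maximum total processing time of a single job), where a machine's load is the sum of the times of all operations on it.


Machine loads:
  Machine 1: 5 + 7 = 12
  Machine 2: 5 + 6 = 11
  Machine 3: 1 + 6 = 7
Max machine load = 12
Job totals:
  Job 1: 11
  Job 2: 19
Max job total = 19
Lower bound = max(12, 19) = 19

19


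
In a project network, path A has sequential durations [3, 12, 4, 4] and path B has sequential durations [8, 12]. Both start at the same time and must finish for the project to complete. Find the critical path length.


Path A total = 3 + 12 + 4 + 4 = 23
Path B total = 8 + 12 = 20
Critical path = longest path = max(23, 20) = 23

23


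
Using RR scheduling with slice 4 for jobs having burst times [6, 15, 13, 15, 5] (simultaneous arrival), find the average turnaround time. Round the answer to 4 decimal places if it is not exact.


Time quantum = 4
Execution trace:
  J1 runs 4 units, time = 4
  J2 runs 4 units, time = 8
  J3 runs 4 units, time = 12
  J4 runs 4 units, time = 16
  J5 runs 4 units, time = 20
  J1 runs 2 units, time = 22
  J2 runs 4 units, time = 26
  J3 runs 4 units, time = 30
  J4 runs 4 units, time = 34
  J5 runs 1 units, time = 35
  J2 runs 4 units, time = 39
  J3 runs 4 units, time = 43
  J4 runs 4 units, time = 47
  J2 runs 3 units, time = 50
  J3 runs 1 units, time = 51
  J4 runs 3 units, time = 54
Finish times: [22, 50, 51, 54, 35]
Average turnaround = 212/5 = 42.4

42.4


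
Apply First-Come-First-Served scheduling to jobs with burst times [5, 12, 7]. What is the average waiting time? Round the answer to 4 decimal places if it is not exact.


FCFS order (as given): [5, 12, 7]
Waiting times:
  Job 1: wait = 0
  Job 2: wait = 5
  Job 3: wait = 17
Sum of waiting times = 22
Average waiting time = 22/3 = 7.3333

7.3333


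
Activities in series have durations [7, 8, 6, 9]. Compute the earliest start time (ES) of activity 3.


Activity 3 starts after activities 1 through 2 complete.
Predecessor durations: [7, 8]
ES = 7 + 8 = 15

15


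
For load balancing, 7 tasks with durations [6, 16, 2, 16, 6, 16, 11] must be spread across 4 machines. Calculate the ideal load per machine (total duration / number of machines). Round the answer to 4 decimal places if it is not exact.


Total processing time = 6 + 16 + 2 + 16 + 6 + 16 + 11 = 73
Number of machines = 4
Ideal balanced load = 73 / 4 = 18.25

18.25


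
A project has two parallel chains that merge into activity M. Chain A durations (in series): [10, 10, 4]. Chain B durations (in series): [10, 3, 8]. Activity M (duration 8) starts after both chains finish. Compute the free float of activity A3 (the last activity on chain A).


ES(A3) = sum of predecessors on chain A = 20
EF(A3) = ES + duration = 20 + 4 = 24
Successor of A3 is M. ES(M) = max(sum(A), sum(B)) = max(24, 21) = 24
Free float = ES(successor) - EF(current) = 24 - 24 = 0

0


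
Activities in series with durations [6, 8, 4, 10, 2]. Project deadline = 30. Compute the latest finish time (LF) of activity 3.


LF(activity 3) = deadline - sum of successor durations
Successors: activities 4 through 5 with durations [10, 2]
Sum of successor durations = 12
LF = 30 - 12 = 18

18


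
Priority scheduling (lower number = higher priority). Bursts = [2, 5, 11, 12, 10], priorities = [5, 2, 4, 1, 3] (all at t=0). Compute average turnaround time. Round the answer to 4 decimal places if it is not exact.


Sort by priority (ascending = highest first):
Order: [(1, 12), (2, 5), (3, 10), (4, 11), (5, 2)]
Completion times:
  Priority 1, burst=12, C=12
  Priority 2, burst=5, C=17
  Priority 3, burst=10, C=27
  Priority 4, burst=11, C=38
  Priority 5, burst=2, C=40
Average turnaround = 134/5 = 26.8

26.8


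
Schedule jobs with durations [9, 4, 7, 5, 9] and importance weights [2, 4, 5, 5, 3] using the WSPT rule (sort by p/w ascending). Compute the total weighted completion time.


Compute p/w ratios and sort ascending (WSPT): [(4, 4), (5, 5), (7, 5), (9, 3), (9, 2)]
Compute weighted completion times:
  Job (p=4,w=4): C=4, w*C=4*4=16
  Job (p=5,w=5): C=9, w*C=5*9=45
  Job (p=7,w=5): C=16, w*C=5*16=80
  Job (p=9,w=3): C=25, w*C=3*25=75
  Job (p=9,w=2): C=34, w*C=2*34=68
Total weighted completion time = 284

284


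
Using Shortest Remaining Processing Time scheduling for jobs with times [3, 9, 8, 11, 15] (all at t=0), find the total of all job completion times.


Since all jobs arrive at t=0, SRPT equals SPT ordering.
SPT order: [3, 8, 9, 11, 15]
Completion times:
  Job 1: p=3, C=3
  Job 2: p=8, C=11
  Job 3: p=9, C=20
  Job 4: p=11, C=31
  Job 5: p=15, C=46
Total completion time = 3 + 11 + 20 + 31 + 46 = 111

111


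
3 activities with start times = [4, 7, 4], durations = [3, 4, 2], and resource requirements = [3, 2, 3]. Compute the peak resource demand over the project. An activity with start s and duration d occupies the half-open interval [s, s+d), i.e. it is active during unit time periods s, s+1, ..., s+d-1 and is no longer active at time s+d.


Each activity i is active on [start_i, start_i + duration_i).
Compute total resource usage per time slot:
  t=0: active resources = [], total = 0
  t=1: active resources = [], total = 0
  t=2: active resources = [], total = 0
  t=3: active resources = [], total = 0
  t=4: active resources = [3, 3], total = 6
  t=5: active resources = [3, 3], total = 6
  t=6: active resources = [3], total = 3
  t=7: active resources = [2], total = 2
  t=8: active resources = [2], total = 2
  t=9: active resources = [2], total = 2
  t=10: active resources = [2], total = 2
Peak resource demand = 6

6


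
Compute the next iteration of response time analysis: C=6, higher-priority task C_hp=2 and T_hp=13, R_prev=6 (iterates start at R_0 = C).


R_next = C + ceil(R_prev / T_hp) * C_hp
ceil(6 / 13) = ceil(0.4615) = 1
Interference = 1 * 2 = 2
R_next = 6 + 2 = 8

8


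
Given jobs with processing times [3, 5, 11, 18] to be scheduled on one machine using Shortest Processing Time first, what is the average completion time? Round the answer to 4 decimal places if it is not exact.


Sort jobs by processing time (SPT order): [3, 5, 11, 18]
Compute completion times sequentially:
  Job 1: processing = 3, completes at 3
  Job 2: processing = 5, completes at 8
  Job 3: processing = 11, completes at 19
  Job 4: processing = 18, completes at 37
Sum of completion times = 67
Average completion time = 67/4 = 16.75

16.75


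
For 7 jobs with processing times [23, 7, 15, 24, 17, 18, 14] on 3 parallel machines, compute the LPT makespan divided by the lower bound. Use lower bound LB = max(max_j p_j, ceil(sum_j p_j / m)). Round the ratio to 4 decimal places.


LPT order: [24, 23, 18, 17, 15, 14, 7]
Machine loads after assignment: [38, 38, 42]
LPT makespan = 42
Lower bound = max(max_job, ceil(total/3)) = max(24, 40) = 40
Ratio = 42 / 40 = 1.05

1.05


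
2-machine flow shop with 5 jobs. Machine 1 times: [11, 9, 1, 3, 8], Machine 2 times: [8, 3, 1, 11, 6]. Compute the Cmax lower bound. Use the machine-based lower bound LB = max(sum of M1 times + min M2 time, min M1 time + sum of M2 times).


LB1 = sum(M1 times) + min(M2 times) = 32 + 1 = 33
LB2 = min(M1 times) + sum(M2 times) = 1 + 29 = 30
Lower bound = max(LB1, LB2) = max(33, 30) = 33

33


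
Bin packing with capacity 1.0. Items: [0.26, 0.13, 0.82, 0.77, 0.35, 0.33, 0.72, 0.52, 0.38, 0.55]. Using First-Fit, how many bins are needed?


Place items sequentially using First-Fit:
  Item 0.26 -> new Bin 1
  Item 0.13 -> Bin 1 (now 0.39)
  Item 0.82 -> new Bin 2
  Item 0.77 -> new Bin 3
  Item 0.35 -> Bin 1 (now 0.74)
  Item 0.33 -> new Bin 4
  Item 0.72 -> new Bin 5
  Item 0.52 -> Bin 4 (now 0.85)
  Item 0.38 -> new Bin 6
  Item 0.55 -> Bin 6 (now 0.93)
Total bins used = 6

6


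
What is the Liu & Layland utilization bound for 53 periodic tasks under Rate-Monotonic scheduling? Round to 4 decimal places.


Compute 2^(1/53) = 1.0131641430
Subtract 1: 1.0131641430 - 1 = 0.0131641430
Multiply by n: 53 * 0.0131641430 = 0.6976995790
Round to 4 dp: 0.6977

0.6977


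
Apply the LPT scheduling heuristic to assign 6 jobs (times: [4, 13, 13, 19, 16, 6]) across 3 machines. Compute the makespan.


Sort jobs in decreasing order (LPT): [19, 16, 13, 13, 6, 4]
Assign each job to the least loaded machine:
  Machine 1: jobs [19, 4], load = 23
  Machine 2: jobs [16, 6], load = 22
  Machine 3: jobs [13, 13], load = 26
Makespan = max load = 26

26


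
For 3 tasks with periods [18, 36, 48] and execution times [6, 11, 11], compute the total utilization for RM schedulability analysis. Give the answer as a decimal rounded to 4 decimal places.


Compute individual utilizations (exact fractions):
  Task 1: C/T = 6/18 = 1/3 (approx. 0.3333)
  Task 2: C/T = 11/36 (approx. 0.3056)
  Task 3: C/T = 11/48 (approx. 0.2292)
Total utilization U = 1/3 + 11/36 + 11/48 = 125/144
Rounded to 4 decimal places: U = 0.8681
RM (Liu & Layland) bound for 3 tasks = 0.779763; compare with U = 125/144 (approx. 0.868056)
bound < U <= 1, so the RM sufficient condition is not met (inconclusive; an exact test such as response-time analysis is needed).

0.8681


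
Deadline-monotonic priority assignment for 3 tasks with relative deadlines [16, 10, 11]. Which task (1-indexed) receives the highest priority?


Sort tasks by relative deadline (ascending):
  Task 2: deadline = 10
  Task 3: deadline = 11
  Task 1: deadline = 16
Priority order (highest first): [2, 3, 1]
Highest priority task = 2

2


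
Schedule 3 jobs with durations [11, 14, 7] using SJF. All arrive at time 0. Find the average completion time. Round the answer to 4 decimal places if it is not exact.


SJF order (ascending): [7, 11, 14]
Completion times:
  Job 1: burst=7, C=7
  Job 2: burst=11, C=18
  Job 3: burst=14, C=32
Average completion = 57/3 = 19.0

19.0


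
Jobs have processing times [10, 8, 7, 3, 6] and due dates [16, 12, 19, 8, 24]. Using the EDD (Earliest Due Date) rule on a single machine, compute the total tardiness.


Sort by due date (EDD order): [(3, 8), (8, 12), (10, 16), (7, 19), (6, 24)]
Compute completion times and tardiness:
  Job 1: p=3, d=8, C=3, tardiness=max(0,3-8)=0
  Job 2: p=8, d=12, C=11, tardiness=max(0,11-12)=0
  Job 3: p=10, d=16, C=21, tardiness=max(0,21-16)=5
  Job 4: p=7, d=19, C=28, tardiness=max(0,28-19)=9
  Job 5: p=6, d=24, C=34, tardiness=max(0,34-24)=10
Total tardiness = 24

24


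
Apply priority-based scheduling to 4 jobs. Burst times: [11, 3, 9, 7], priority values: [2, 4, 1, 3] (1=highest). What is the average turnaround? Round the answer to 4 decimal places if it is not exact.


Sort by priority (ascending = highest first):
Order: [(1, 9), (2, 11), (3, 7), (4, 3)]
Completion times:
  Priority 1, burst=9, C=9
  Priority 2, burst=11, C=20
  Priority 3, burst=7, C=27
  Priority 4, burst=3, C=30
Average turnaround = 86/4 = 21.5

21.5


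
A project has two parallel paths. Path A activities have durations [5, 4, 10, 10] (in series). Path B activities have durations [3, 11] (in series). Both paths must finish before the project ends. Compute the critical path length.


Path A total = 5 + 4 + 10 + 10 = 29
Path B total = 3 + 11 = 14
Critical path = longest path = max(29, 14) = 29

29


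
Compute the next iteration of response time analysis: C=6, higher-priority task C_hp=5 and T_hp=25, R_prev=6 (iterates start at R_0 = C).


R_next = C + ceil(R_prev / T_hp) * C_hp
ceil(6 / 25) = ceil(0.24) = 1
Interference = 1 * 5 = 5
R_next = 6 + 5 = 11

11


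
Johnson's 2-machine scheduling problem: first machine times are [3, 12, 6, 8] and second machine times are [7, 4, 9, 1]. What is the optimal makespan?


Apply Johnson's rule:
  Group 1 (a <= b): [(1, 3, 7), (3, 6, 9)]
  Group 2 (a > b): [(2, 12, 4), (4, 8, 1)]
Optimal job order: [1, 3, 2, 4]
Schedule:
  Job 1: M1 done at 3, M2 done at 10
  Job 3: M1 done at 9, M2 done at 19
  Job 2: M1 done at 21, M2 done at 25
  Job 4: M1 done at 29, M2 done at 30
Makespan = 30

30


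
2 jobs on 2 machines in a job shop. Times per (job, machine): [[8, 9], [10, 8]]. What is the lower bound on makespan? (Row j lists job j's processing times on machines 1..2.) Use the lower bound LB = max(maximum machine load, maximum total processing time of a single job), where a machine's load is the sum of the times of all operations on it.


Machine loads:
  Machine 1: 8 + 10 = 18
  Machine 2: 9 + 8 = 17
Max machine load = 18
Job totals:
  Job 1: 17
  Job 2: 18
Max job total = 18
Lower bound = max(18, 18) = 18

18
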